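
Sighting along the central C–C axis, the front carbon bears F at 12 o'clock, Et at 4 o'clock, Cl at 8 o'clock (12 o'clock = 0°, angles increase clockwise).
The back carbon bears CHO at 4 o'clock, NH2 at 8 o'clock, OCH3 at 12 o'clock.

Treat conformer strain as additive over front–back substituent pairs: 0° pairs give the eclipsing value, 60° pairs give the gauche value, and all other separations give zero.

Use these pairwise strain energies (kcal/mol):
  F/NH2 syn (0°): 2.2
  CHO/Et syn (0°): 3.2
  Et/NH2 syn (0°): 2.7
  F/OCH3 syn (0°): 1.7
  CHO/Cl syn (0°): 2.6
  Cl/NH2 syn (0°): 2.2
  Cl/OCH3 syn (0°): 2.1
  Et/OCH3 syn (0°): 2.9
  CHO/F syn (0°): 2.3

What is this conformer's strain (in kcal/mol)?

This conformer (eclipsed): F–OCH3 eclipsed, Et–CHO eclipsed, Cl–NH2 eclipsed; 1.7 + 3.2 + 2.2 = 7.1 kcal/mol.

7.1 kcal/mol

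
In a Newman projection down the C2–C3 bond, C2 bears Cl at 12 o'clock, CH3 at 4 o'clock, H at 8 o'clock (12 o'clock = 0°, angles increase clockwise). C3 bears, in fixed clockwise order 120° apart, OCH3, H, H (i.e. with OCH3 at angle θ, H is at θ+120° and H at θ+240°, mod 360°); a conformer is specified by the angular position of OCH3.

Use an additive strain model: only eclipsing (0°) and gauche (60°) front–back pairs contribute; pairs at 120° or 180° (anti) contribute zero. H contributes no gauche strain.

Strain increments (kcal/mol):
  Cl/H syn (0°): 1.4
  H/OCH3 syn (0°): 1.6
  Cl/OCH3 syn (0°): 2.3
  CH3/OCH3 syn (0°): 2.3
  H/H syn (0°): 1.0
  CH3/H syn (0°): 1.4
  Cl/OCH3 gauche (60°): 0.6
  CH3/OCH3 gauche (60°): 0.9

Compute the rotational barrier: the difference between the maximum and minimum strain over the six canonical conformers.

4.1 kcal/mol

OCH3 at 0° (eclipsed): Cl–OCH3 eclipsed, CH3–H eclipsed, H–H eclipsed; 2.3 + 1.4 + 1.0 = 4.7 kcal/mol.
OCH3 at 60° (staggered): Cl–OCH3 gauche, CH3–OCH3 gauche; 0.6 + 0.9 = 1.5 kcal/mol.
OCH3 at 120° (eclipsed): Cl–H eclipsed, CH3–OCH3 eclipsed, H–H eclipsed; 1.4 + 2.3 + 1.0 = 4.7 kcal/mol.
OCH3 at 180° (staggered): CH3–OCH3 gauche; 0.9 = 0.9 kcal/mol.
OCH3 at 240° (eclipsed): Cl–H eclipsed, CH3–H eclipsed, H–OCH3 eclipsed; 1.4 + 1.4 + 1.6 = 4.4 kcal/mol.
OCH3 at 300° (staggered): Cl–OCH3 gauche; 0.6 = 0.6 kcal/mol.
Max at 0° (4.7 kcal/mol), min at 300° (0.6 kcal/mol); barrier = 4.1 kcal/mol.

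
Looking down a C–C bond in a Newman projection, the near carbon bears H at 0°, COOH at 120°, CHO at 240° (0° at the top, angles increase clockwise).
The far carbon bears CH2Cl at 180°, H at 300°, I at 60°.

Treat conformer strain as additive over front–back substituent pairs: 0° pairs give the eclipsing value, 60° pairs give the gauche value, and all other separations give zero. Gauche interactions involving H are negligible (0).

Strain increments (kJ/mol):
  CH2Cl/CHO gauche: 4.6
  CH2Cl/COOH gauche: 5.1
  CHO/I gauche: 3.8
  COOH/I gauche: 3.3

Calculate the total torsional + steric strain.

This conformer is staggered. COOH at 120° is gauche with CH2Cl at 180° (5.1); COOH at 120° is gauche with I at 60° (3.3); CHO at 240° is gauche with CH2Cl at 180° (4.6). Total 13.0 kJ/mol.

13.0 kJ/mol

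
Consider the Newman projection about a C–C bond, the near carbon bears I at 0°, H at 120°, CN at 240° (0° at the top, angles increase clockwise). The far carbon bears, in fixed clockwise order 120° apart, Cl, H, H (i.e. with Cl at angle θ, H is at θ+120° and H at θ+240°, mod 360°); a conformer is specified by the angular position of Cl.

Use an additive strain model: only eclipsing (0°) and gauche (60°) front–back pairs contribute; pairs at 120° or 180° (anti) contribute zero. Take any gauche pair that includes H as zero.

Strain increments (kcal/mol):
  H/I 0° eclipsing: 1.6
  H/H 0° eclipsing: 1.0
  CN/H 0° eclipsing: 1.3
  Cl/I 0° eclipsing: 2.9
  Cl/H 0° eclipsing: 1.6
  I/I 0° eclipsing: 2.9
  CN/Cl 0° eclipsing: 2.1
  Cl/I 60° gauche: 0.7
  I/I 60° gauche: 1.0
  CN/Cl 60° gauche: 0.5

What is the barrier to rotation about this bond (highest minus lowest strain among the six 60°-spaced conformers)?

Cl at 0° (eclipsed): I(0°)/Cl(0°) eclipsed 2.9; H(120°)/H(120°) eclipsed 1.0; CN(240°)/H(240°) eclipsed 1.3 → 5.2 kcal/mol.
Cl at 60° (staggered): I(0°)/Cl(60°) gauche 0.7 → 0.7 kcal/mol.
Cl at 120° (eclipsed): I(0°)/H(0°) eclipsed 1.6; H(120°)/Cl(120°) eclipsed 1.6; CN(240°)/H(240°) eclipsed 1.3 → 4.5 kcal/mol.
Cl at 180° (staggered): CN(240°)/Cl(180°) gauche 0.5 → 0.5 kcal/mol.
Cl at 240° (eclipsed): I(0°)/H(0°) eclipsed 1.6; H(120°)/H(120°) eclipsed 1.0; CN(240°)/Cl(240°) eclipsed 2.1 → 4.7 kcal/mol.
Cl at 300° (staggered): I(0°)/Cl(300°) gauche 0.7; CN(240°)/Cl(300°) gauche 0.5 → 1.2 kcal/mol.
Max at 0° (5.2 kcal/mol), min at 180° (0.5 kcal/mol); barrier = 4.7 kcal/mol.

4.7 kcal/mol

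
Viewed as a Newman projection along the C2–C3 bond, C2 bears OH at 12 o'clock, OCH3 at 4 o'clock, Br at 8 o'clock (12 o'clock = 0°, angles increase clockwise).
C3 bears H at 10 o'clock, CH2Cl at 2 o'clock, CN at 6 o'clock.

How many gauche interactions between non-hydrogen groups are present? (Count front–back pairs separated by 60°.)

Non-H gauche pairs: OH(0°)/CH2Cl(60°); OCH3(120°)/CH2Cl(60°); OCH3(120°)/CN(180°); Br(240°)/CN(180°) — 4 interactions.

4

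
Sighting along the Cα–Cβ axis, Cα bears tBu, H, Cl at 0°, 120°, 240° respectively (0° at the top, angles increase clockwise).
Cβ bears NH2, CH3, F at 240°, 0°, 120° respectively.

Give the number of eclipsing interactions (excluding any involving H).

2

Non-H eclipsing pairs: tBu(0°)/CH3(0°); Cl(240°)/NH2(240°) — 2 interactions.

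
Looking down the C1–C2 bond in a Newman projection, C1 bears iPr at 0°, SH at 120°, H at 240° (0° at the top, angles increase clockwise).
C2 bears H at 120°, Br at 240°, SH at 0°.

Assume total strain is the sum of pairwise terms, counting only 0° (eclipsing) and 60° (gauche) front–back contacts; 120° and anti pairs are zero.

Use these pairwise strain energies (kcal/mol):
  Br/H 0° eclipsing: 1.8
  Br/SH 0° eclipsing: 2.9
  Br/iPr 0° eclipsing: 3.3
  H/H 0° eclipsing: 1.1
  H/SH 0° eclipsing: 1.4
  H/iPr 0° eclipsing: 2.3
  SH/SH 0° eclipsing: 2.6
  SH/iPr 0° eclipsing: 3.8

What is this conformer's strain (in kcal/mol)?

This conformer (eclipsed): iPr(0°)/SH(0°) eclipsed 3.8; SH(120°)/H(120°) eclipsed 1.4; H(240°)/Br(240°) eclipsed 1.8 → 7.0 kcal/mol.

7.0 kcal/mol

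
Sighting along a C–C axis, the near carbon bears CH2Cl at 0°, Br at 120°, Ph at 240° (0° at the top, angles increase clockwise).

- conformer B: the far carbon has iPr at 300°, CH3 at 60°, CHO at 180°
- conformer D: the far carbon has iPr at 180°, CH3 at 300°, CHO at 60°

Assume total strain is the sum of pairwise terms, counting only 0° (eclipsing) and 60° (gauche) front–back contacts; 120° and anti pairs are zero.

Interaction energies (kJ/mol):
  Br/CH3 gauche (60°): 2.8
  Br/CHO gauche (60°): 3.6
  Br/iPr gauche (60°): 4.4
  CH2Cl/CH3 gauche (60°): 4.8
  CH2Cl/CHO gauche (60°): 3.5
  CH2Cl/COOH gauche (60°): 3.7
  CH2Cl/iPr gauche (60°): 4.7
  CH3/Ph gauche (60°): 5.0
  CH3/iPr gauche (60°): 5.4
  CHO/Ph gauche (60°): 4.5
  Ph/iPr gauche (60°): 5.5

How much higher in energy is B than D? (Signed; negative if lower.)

-0.9 kJ/mol

B (staggered): CH2Cl(0°)/iPr(300°) gauche 4.7; CH2Cl(0°)/CH3(60°) gauche 4.8; Br(120°)/CH3(60°) gauche 2.8; Br(120°)/CHO(180°) gauche 3.6; Ph(240°)/iPr(300°) gauche 5.5; Ph(240°)/CHO(180°) gauche 4.5 → 25.9 kJ/mol.
D (staggered): CH2Cl(0°)/CH3(300°) gauche 4.8; CH2Cl(0°)/CHO(60°) gauche 3.5; Br(120°)/iPr(180°) gauche 4.4; Br(120°)/CHO(60°) gauche 3.6; Ph(240°)/iPr(180°) gauche 5.5; Ph(240°)/CH3(300°) gauche 5.0 → 26.8 kJ/mol.
E(B) − E(D) = 25.9 − 26.8 = -0.9 kJ/mol.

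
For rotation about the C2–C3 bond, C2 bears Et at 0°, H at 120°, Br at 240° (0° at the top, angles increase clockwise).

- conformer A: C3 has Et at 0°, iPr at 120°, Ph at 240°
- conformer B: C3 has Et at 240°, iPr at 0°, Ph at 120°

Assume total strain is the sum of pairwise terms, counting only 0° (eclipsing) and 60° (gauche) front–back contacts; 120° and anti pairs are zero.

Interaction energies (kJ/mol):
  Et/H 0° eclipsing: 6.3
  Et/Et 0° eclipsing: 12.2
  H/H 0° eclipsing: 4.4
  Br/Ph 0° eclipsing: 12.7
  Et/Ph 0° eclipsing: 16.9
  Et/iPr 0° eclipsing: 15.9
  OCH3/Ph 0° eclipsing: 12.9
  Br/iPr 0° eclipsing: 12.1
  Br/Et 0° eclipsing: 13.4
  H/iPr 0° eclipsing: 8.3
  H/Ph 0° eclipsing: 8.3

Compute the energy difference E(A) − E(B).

-4.4 kJ/mol

A (eclipsed): Et–Et eclipsed, H–iPr eclipsed, Br–Ph eclipsed; 12.2 + 8.3 + 12.7 = 33.2 kJ/mol.
B (eclipsed): Et–iPr eclipsed, H–Ph eclipsed, Br–Et eclipsed; 15.9 + 8.3 + 13.4 = 37.6 kJ/mol.
E(A) − E(B) = 33.2 − 37.6 = -4.4 kJ/mol.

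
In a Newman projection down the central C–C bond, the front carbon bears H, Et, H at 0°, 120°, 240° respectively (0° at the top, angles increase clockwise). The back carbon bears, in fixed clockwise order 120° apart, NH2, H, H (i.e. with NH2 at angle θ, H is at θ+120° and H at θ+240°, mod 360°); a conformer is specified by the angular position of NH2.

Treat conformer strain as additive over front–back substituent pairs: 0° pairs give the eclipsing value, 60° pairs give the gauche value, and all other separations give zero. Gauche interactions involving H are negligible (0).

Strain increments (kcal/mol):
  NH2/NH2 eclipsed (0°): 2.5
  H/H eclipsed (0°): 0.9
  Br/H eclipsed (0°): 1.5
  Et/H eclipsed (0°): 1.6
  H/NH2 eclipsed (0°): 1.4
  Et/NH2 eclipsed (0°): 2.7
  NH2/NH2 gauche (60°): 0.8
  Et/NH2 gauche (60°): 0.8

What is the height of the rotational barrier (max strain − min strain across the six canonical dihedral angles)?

4.5 kcal/mol

NH2 at 0° (eclipsed): H(0°)/NH2(0°) eclipsed 1.4; Et(120°)/H(120°) eclipsed 1.6; H(240°)/H(240°) eclipsed 0.9 → 3.9 kcal/mol.
NH2 at 60° (staggered): Et(120°)/NH2(60°) gauche 0.8 → 0.8 kcal/mol.
NH2 at 120° (eclipsed): H(0°)/H(0°) eclipsed 0.9; Et(120°)/NH2(120°) eclipsed 2.7; H(240°)/H(240°) eclipsed 0.9 → 4.5 kcal/mol.
NH2 at 180° (staggered): Et(120°)/NH2(180°) gauche 0.8 → 0.8 kcal/mol.
NH2 at 240° (eclipsed): H(0°)/H(0°) eclipsed 0.9; Et(120°)/H(120°) eclipsed 1.6; H(240°)/NH2(240°) eclipsed 1.4 → 3.9 kcal/mol.
NH2 at 300° (staggered): no non-H gauche contacts → 0.0 kcal/mol.
Max at 120° (4.5 kcal/mol), min at 300° (0.0 kcal/mol); barrier = 4.5 kcal/mol.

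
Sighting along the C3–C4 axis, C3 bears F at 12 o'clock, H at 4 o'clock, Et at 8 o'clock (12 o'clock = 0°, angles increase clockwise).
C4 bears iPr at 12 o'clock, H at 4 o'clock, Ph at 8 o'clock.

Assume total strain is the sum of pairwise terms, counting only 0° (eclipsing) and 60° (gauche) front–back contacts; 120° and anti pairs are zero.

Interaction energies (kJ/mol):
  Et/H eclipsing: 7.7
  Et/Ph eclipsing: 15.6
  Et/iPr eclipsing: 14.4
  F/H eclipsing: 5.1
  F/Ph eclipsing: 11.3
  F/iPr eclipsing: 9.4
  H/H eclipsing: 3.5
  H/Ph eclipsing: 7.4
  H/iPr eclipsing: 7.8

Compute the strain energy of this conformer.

This conformer (eclipsed): F–iPr eclipsed, H–H eclipsed, Et–Ph eclipsed; 9.4 + 3.5 + 15.6 = 28.5 kJ/mol.

28.5 kJ/mol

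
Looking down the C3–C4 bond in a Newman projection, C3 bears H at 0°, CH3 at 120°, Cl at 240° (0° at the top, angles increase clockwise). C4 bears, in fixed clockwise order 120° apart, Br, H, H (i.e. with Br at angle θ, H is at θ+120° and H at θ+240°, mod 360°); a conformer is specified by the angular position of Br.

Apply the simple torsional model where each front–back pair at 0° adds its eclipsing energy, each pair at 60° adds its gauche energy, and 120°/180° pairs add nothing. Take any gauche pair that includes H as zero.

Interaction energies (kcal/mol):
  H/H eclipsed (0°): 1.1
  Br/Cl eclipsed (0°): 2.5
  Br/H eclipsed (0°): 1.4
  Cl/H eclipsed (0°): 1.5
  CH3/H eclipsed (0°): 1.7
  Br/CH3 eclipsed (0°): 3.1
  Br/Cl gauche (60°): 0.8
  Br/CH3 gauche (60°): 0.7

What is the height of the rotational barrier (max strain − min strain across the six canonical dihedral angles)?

Br at 0° (eclipsed): H–Br eclipsed, CH3–H eclipsed, Cl–H eclipsed; 1.4 + 1.7 + 1.5 = 4.6 kcal/mol.
Br at 60° (staggered): CH3–Br gauche; 0.7 = 0.7 kcal/mol.
Br at 120° (eclipsed): H–H eclipsed, CH3–Br eclipsed, Cl–H eclipsed; 1.1 + 3.1 + 1.5 = 5.7 kcal/mol.
Br at 180° (staggered): CH3–Br gauche, Cl–Br gauche; 0.7 + 0.8 = 1.5 kcal/mol.
Br at 240° (eclipsed): H–H eclipsed, CH3–H eclipsed, Cl–Br eclipsed; 1.1 + 1.7 + 2.5 = 5.3 kcal/mol.
Br at 300° (staggered): Cl–Br gauche; 0.8 = 0.8 kcal/mol.
Max at 120° (5.7 kcal/mol), min at 60° (0.7 kcal/mol); barrier = 5.0 kcal/mol.

5.0 kcal/mol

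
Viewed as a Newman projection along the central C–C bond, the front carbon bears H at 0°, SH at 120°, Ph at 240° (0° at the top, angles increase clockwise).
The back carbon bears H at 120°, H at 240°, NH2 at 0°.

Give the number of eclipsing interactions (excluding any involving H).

0

Every eclipsing pair involves H, so the count is 0.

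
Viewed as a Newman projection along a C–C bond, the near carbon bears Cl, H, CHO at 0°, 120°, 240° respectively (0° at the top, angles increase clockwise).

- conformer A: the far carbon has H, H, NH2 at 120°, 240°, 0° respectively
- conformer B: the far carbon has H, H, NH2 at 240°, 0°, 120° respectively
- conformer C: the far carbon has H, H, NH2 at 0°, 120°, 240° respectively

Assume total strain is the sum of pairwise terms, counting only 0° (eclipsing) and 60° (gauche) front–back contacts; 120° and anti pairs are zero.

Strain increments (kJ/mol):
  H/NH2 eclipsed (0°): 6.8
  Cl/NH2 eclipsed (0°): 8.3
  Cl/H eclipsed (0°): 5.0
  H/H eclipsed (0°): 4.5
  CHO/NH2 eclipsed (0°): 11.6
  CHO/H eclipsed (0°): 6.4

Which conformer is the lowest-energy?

A (eclipsed): Cl(0°)/NH2(0°) eclipsed 8.3; H(120°)/H(120°) eclipsed 4.5; CHO(240°)/H(240°) eclipsed 6.4 → 19.2 kJ/mol.
B (eclipsed): Cl(0°)/H(0°) eclipsed 5.0; H(120°)/NH2(120°) eclipsed 6.8; CHO(240°)/H(240°) eclipsed 6.4 → 18.2 kJ/mol.
C (eclipsed): Cl(0°)/H(0°) eclipsed 5.0; H(120°)/H(120°) eclipsed 4.5; CHO(240°)/NH2(240°) eclipsed 11.6 → 21.1 kJ/mol.
B has the lowest total (18.2 kJ/mol).

B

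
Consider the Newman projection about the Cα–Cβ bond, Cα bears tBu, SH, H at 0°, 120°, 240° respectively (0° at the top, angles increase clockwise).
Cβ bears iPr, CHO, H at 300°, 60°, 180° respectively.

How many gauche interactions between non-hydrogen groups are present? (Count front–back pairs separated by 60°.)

3

Non-H gauche pairs: tBu(0°)/iPr(300°); tBu(0°)/CHO(60°); SH(120°)/CHO(60°) — 3 interactions.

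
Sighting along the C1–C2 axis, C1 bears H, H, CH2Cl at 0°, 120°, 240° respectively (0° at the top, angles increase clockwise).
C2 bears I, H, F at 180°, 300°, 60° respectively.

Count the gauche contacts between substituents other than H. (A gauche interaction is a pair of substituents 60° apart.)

Non-H gauche pairs: CH2Cl(240°)/I(180°) — 1 interaction.

1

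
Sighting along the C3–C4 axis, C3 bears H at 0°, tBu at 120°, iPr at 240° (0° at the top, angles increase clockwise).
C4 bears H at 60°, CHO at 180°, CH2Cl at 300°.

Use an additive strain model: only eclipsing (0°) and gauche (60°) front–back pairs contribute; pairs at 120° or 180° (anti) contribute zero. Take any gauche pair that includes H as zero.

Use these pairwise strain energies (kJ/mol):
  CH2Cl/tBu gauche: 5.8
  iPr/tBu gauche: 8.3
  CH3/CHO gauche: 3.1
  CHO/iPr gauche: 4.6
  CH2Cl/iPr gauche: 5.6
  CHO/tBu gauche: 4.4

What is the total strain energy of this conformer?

14.6 kJ/mol

This conformer is staggered. tBu at 120° is gauche with CHO at 180° (4.4); iPr at 240° is gauche with CHO at 180° (4.6); iPr at 240° is gauche with CH2Cl at 300° (5.6). Total 14.6 kJ/mol.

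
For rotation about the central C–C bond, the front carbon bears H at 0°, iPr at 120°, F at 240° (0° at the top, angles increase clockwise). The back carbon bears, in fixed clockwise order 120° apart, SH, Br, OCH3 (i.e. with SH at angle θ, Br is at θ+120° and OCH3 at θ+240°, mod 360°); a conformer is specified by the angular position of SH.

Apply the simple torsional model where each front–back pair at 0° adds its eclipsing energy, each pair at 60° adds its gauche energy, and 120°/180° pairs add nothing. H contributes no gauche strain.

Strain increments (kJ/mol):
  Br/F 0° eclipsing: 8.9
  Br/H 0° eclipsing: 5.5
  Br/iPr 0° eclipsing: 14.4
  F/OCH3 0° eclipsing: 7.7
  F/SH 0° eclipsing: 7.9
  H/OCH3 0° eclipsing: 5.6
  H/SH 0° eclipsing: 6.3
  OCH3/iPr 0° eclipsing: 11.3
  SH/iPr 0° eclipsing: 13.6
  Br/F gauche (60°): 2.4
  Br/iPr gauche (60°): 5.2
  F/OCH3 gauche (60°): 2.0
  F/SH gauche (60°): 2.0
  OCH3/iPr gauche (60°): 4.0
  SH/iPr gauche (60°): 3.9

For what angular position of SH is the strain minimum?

180°

SH at 0° (eclipsed): H–SH eclipsed, iPr–Br eclipsed, F–OCH3 eclipsed; 6.3 + 14.4 + 7.7 = 28.4 kJ/mol.
SH at 60° (staggered): iPr–SH gauche, iPr–Br gauche, F–Br gauche, F–OCH3 gauche; 3.9 + 5.2 + 2.4 + 2.0 = 13.5 kJ/mol.
SH at 120° (eclipsed): H–OCH3 eclipsed, iPr–SH eclipsed, F–Br eclipsed; 5.6 + 13.6 + 8.9 = 28.1 kJ/mol.
SH at 180° (staggered): iPr–SH gauche, iPr–OCH3 gauche, F–SH gauche, F–Br gauche; 3.9 + 4.0 + 2.0 + 2.4 = 12.3 kJ/mol.
SH at 240° (eclipsed): H–Br eclipsed, iPr–OCH3 eclipsed, F–SH eclipsed; 5.5 + 11.3 + 7.9 = 24.7 kJ/mol.
SH at 300° (staggered): iPr–Br gauche, iPr–OCH3 gauche, F–SH gauche, F–OCH3 gauche; 5.2 + 4.0 + 2.0 + 2.0 = 13.2 kJ/mol.
The minimum (12.3 kJ/mol) occurs with SH at 180°.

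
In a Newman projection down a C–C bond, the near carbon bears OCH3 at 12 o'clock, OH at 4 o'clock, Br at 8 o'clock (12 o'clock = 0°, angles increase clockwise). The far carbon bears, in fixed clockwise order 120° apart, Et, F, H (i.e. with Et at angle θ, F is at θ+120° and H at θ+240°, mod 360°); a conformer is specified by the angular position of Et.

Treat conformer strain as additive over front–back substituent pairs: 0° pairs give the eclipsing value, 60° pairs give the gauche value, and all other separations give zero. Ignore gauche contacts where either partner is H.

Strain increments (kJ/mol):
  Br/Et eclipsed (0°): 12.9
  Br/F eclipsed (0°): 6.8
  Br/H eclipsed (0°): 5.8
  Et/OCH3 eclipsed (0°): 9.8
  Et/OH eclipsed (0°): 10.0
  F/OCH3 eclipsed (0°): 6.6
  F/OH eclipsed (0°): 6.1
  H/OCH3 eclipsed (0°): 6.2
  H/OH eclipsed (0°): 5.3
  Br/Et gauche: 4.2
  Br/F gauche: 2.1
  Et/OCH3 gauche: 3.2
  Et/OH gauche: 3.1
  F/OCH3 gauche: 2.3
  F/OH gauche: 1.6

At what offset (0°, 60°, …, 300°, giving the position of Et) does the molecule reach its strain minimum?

Et at 0° (eclipsed): OCH3(0°)/Et(0°) eclipsed 9.8; OH(120°)/F(120°) eclipsed 6.1; Br(240°)/H(240°) eclipsed 5.8 → 21.7 kJ/mol.
Et at 60° (staggered): OCH3(0°)/Et(60°) gauche 3.2; OH(120°)/Et(60°) gauche 3.1; OH(120°)/F(180°) gauche 1.6; Br(240°)/F(180°) gauche 2.1 → 10.0 kJ/mol.
Et at 120° (eclipsed): OCH3(0°)/H(0°) eclipsed 6.2; OH(120°)/Et(120°) eclipsed 10.0; Br(240°)/F(240°) eclipsed 6.8 → 23.0 kJ/mol.
Et at 180° (staggered): OCH3(0°)/F(300°) gauche 2.3; OH(120°)/Et(180°) gauche 3.1; Br(240°)/Et(180°) gauche 4.2; Br(240°)/F(300°) gauche 2.1 → 11.7 kJ/mol.
Et at 240° (eclipsed): OCH3(0°)/F(0°) eclipsed 6.6; OH(120°)/H(120°) eclipsed 5.3; Br(240°)/Et(240°) eclipsed 12.9 → 24.8 kJ/mol.
Et at 300° (staggered): OCH3(0°)/Et(300°) gauche 3.2; OCH3(0°)/F(60°) gauche 2.3; OH(120°)/F(60°) gauche 1.6; Br(240°)/Et(300°) gauche 4.2 → 11.3 kJ/mol.
The minimum (10.0 kJ/mol) occurs with Et at 60°.

60°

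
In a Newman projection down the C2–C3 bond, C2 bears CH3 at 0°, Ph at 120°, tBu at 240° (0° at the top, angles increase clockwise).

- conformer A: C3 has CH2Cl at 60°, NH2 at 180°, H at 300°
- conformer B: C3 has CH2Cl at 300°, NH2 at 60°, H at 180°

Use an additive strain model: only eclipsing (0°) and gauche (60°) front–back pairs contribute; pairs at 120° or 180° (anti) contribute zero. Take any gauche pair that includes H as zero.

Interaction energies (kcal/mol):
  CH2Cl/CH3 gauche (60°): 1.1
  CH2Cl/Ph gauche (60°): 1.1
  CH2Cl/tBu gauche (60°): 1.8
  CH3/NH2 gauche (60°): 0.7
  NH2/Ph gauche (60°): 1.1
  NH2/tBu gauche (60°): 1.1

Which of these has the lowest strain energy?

A

A (staggered): CH3–CH2Cl gauche, Ph–CH2Cl gauche, Ph–NH2 gauche, tBu–NH2 gauche; 1.1 + 1.1 + 1.1 + 1.1 = 4.4 kcal/mol.
B (staggered): CH3–CH2Cl gauche, CH3–NH2 gauche, Ph–NH2 gauche, tBu–CH2Cl gauche; 1.1 + 0.7 + 1.1 + 1.8 = 4.7 kcal/mol.
A has the lowest total (4.4 kcal/mol).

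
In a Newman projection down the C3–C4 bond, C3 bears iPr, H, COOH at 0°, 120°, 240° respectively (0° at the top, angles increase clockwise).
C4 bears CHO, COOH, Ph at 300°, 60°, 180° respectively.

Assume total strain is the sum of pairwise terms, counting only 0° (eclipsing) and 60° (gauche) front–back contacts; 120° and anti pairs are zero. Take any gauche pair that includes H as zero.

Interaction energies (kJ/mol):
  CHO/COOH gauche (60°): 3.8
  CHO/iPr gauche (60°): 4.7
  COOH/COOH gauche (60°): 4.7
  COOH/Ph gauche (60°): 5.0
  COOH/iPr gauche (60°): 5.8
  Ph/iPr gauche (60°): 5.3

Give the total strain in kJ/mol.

This conformer (staggered): iPr(0°)/CHO(300°) gauche 4.7; iPr(0°)/COOH(60°) gauche 5.8; COOH(240°)/CHO(300°) gauche 3.8; COOH(240°)/Ph(180°) gauche 5.0 → 19.3 kJ/mol.

19.3 kJ/mol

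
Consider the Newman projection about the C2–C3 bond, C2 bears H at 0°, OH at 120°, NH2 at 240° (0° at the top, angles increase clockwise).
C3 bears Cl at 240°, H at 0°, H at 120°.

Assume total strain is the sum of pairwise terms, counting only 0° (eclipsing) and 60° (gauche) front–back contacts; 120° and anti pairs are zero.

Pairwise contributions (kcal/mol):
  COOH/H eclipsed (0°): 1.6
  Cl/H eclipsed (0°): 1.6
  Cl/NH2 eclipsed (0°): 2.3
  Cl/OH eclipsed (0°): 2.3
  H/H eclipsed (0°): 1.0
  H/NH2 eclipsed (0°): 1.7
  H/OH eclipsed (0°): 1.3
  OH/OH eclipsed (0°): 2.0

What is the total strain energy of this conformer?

4.6 kcal/mol

This conformer is eclipsed. H at 0° is eclipsed with H at 0° (1.0); OH at 120° is eclipsed with H at 120° (1.3); NH2 at 240° is eclipsed with Cl at 240° (2.3). Total 4.6 kcal/mol.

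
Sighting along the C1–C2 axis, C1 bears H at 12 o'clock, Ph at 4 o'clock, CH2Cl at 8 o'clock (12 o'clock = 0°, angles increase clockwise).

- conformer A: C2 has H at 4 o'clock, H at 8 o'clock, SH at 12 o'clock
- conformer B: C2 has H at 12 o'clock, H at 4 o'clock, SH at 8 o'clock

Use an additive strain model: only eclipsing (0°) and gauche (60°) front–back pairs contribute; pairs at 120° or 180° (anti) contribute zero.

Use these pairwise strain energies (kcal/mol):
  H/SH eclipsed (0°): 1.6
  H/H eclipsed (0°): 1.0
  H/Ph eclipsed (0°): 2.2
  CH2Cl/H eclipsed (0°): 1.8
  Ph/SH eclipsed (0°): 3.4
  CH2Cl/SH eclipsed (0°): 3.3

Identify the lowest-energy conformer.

A (eclipsed): H–SH eclipsed, Ph–H eclipsed, CH2Cl–H eclipsed; 1.6 + 2.2 + 1.8 = 5.6 kcal/mol.
B (eclipsed): H–H eclipsed, Ph–H eclipsed, CH2Cl–SH eclipsed; 1.0 + 2.2 + 3.3 = 6.5 kcal/mol.
A has the lowest total (5.6 kcal/mol).

A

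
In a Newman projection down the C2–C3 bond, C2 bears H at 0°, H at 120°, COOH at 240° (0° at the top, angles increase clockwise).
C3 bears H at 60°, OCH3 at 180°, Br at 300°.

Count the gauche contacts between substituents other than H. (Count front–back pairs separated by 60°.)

Non-H gauche pairs: COOH(240°)/OCH3(180°); COOH(240°)/Br(300°) — 2 interactions.

2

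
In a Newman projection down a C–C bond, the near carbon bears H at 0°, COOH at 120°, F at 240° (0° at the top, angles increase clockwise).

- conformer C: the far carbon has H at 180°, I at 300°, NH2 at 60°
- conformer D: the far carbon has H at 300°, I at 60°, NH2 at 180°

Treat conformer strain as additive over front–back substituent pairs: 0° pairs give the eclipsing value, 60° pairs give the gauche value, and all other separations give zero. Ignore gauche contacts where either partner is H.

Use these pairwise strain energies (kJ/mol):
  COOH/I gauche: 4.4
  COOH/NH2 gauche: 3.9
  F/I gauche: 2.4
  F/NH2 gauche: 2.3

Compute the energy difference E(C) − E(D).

-4.3 kJ/mol

C (staggered): COOH(120°)/NH2(60°) gauche 3.9; F(240°)/I(300°) gauche 2.4 → 6.3 kJ/mol.
D (staggered): COOH(120°)/I(60°) gauche 4.4; COOH(120°)/NH2(180°) gauche 3.9; F(240°)/NH2(180°) gauche 2.3 → 10.6 kJ/mol.
E(C) − E(D) = 6.3 − 10.6 = -4.3 kJ/mol.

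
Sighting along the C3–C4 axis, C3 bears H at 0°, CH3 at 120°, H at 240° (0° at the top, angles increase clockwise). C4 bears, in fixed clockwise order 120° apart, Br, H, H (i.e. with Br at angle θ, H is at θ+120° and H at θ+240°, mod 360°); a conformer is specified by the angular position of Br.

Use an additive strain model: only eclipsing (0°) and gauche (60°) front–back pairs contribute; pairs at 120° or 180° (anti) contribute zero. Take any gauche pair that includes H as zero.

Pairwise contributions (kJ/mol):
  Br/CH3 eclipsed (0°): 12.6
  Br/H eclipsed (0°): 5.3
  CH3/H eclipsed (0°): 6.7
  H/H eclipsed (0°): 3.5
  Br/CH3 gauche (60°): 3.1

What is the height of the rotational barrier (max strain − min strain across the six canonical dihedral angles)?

19.6 kJ/mol

Br at 0° (eclipsed): H(0°)/Br(0°) eclipsed 5.3; CH3(120°)/H(120°) eclipsed 6.7; H(240°)/H(240°) eclipsed 3.5 → 15.5 kJ/mol.
Br at 60° (staggered): CH3(120°)/Br(60°) gauche 3.1 → 3.1 kJ/mol.
Br at 120° (eclipsed): H(0°)/H(0°) eclipsed 3.5; CH3(120°)/Br(120°) eclipsed 12.6; H(240°)/H(240°) eclipsed 3.5 → 19.6 kJ/mol.
Br at 180° (staggered): CH3(120°)/Br(180°) gauche 3.1 → 3.1 kJ/mol.
Br at 240° (eclipsed): H(0°)/H(0°) eclipsed 3.5; CH3(120°)/H(120°) eclipsed 6.7; H(240°)/Br(240°) eclipsed 5.3 → 15.5 kJ/mol.
Br at 300° (staggered): no non-H gauche contacts → 0.0 kJ/mol.
Max at 120° (19.6 kJ/mol), min at 300° (0.0 kJ/mol); barrier = 19.6 kJ/mol.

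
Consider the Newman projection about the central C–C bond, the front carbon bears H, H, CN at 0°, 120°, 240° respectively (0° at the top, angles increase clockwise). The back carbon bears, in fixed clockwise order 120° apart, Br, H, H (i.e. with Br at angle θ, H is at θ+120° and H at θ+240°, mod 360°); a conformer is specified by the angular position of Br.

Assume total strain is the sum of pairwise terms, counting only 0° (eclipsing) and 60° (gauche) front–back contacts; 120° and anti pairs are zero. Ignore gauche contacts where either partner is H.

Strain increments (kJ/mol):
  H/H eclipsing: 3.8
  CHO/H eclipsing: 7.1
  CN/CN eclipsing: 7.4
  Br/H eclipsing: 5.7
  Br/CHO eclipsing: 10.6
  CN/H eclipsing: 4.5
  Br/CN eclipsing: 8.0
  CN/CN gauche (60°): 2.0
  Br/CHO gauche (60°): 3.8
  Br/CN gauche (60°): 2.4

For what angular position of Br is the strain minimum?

Br at 0° (eclipsed): H(0°)/Br(0°) eclipsed 5.7; H(120°)/H(120°) eclipsed 3.8; CN(240°)/H(240°) eclipsed 4.5 → 14.0 kJ/mol.
Br at 60° (staggered): no non-H gauche contacts → 0.0 kJ/mol.
Br at 120° (eclipsed): H(0°)/H(0°) eclipsed 3.8; H(120°)/Br(120°) eclipsed 5.7; CN(240°)/H(240°) eclipsed 4.5 → 14.0 kJ/mol.
Br at 180° (staggered): CN(240°)/Br(180°) gauche 2.4 → 2.4 kJ/mol.
Br at 240° (eclipsed): H(0°)/H(0°) eclipsed 3.8; H(120°)/H(120°) eclipsed 3.8; CN(240°)/Br(240°) eclipsed 8.0 → 15.6 kJ/mol.
Br at 300° (staggered): CN(240°)/Br(300°) gauche 2.4 → 2.4 kJ/mol.
The minimum (0.0 kJ/mol) occurs with Br at 60°.

60°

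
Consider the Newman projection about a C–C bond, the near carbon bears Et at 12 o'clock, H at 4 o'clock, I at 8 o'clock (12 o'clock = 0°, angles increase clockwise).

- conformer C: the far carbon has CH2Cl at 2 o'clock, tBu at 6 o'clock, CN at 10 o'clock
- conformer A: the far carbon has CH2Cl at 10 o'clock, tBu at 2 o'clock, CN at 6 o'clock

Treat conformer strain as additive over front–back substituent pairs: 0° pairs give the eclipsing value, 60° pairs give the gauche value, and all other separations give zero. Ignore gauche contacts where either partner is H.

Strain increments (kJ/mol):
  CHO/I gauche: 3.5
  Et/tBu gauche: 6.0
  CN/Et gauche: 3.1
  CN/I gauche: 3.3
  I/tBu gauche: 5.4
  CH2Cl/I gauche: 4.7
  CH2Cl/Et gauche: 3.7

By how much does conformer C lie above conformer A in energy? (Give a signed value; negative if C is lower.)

-2.2 kJ/mol

C (staggered): Et–CH2Cl gauche, Et–CN gauche, I–tBu gauche, I–CN gauche; 3.7 + 3.1 + 5.4 + 3.3 = 15.5 kJ/mol.
A (staggered): Et–CH2Cl gauche, Et–tBu gauche, I–CH2Cl gauche, I–CN gauche; 3.7 + 6.0 + 4.7 + 3.3 = 17.7 kJ/mol.
E(C) − E(A) = 15.5 − 17.7 = -2.2 kJ/mol.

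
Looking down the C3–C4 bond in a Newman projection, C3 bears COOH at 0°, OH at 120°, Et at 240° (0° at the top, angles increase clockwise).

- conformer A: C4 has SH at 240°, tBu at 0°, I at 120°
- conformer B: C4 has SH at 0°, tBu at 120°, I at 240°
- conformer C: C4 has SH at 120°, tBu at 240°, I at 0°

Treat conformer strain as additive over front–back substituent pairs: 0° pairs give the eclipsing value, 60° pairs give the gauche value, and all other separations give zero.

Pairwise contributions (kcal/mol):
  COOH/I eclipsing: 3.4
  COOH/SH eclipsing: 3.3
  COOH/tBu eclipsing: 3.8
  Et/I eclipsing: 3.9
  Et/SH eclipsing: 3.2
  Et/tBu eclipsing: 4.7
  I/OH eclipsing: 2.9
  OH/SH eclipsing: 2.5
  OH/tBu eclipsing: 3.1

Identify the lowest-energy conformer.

A

A (eclipsed): COOH(0°)/tBu(0°) eclipsed 3.8; OH(120°)/I(120°) eclipsed 2.9; Et(240°)/SH(240°) eclipsed 3.2 → 9.9 kcal/mol.
B (eclipsed): COOH(0°)/SH(0°) eclipsed 3.3; OH(120°)/tBu(120°) eclipsed 3.1; Et(240°)/I(240°) eclipsed 3.9 → 10.3 kcal/mol.
C (eclipsed): COOH(0°)/I(0°) eclipsed 3.4; OH(120°)/SH(120°) eclipsed 2.5; Et(240°)/tBu(240°) eclipsed 4.7 → 10.6 kcal/mol.
A has the lowest total (9.9 kcal/mol).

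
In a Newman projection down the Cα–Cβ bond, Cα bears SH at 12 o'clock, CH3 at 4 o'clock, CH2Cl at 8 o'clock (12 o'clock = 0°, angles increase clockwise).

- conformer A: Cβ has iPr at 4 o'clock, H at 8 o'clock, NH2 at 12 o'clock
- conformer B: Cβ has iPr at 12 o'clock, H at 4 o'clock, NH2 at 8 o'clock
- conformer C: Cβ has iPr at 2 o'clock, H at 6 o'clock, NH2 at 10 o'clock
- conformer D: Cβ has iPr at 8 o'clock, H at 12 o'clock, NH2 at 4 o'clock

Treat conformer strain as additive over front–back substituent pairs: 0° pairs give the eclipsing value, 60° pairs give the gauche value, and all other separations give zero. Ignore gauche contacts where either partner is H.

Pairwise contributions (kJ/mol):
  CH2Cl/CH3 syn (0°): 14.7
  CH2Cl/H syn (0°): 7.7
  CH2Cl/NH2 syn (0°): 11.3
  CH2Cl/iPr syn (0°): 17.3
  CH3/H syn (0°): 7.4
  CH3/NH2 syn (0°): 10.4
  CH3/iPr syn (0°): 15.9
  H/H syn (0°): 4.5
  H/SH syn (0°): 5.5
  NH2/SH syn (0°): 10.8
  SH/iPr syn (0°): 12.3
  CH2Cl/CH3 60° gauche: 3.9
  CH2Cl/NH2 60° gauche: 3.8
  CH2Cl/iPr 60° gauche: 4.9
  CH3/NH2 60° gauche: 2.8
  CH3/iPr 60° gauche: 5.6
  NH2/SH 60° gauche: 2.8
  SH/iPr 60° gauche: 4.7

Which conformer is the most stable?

C

A is eclipsed. SH at 0° is eclipsed with NH2 at 0° (10.8); CH3 at 120° is eclipsed with iPr at 120° (15.9); CH2Cl at 240° is eclipsed with H at 240° (7.7). Total 34.4 kJ/mol.
B is eclipsed. SH at 0° is eclipsed with iPr at 0° (12.3); CH3 at 120° is eclipsed with H at 120° (7.4); CH2Cl at 240° is eclipsed with NH2 at 240° (11.3). Total 31.0 kJ/mol.
C is staggered. SH at 0° is gauche with iPr at 60° (4.7); SH at 0° is gauche with NH2 at 300° (2.8); CH3 at 120° is gauche with iPr at 60° (5.6); CH2Cl at 240° is gauche with NH2 at 300° (3.8). Total 16.9 kJ/mol.
D is eclipsed. SH at 0° is eclipsed with H at 0° (5.5); CH3 at 120° is eclipsed with NH2 at 120° (10.4); CH2Cl at 240° is eclipsed with iPr at 240° (17.3). Total 33.2 kJ/mol.
C has the lowest total (16.9 kJ/mol).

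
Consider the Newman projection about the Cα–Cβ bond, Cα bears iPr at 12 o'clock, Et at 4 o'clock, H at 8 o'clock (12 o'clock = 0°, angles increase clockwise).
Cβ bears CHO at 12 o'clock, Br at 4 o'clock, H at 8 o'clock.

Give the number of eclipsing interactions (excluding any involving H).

Non-H eclipsing pairs: iPr(0°)/CHO(0°); Et(120°)/Br(120°) — 2 interactions.

2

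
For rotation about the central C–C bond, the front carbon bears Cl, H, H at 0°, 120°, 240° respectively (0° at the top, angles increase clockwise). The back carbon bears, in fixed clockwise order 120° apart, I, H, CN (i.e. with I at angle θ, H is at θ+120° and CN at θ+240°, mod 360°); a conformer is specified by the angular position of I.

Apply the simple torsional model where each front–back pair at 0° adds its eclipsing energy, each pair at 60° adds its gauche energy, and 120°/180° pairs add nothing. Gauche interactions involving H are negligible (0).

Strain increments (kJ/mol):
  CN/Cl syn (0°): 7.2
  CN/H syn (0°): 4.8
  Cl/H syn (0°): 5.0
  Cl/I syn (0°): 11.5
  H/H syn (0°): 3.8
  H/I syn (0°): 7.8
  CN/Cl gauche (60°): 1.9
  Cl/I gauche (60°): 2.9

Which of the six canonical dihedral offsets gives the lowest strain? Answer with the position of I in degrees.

180°

I at 0° (eclipsed): Cl(0°)/I(0°) eclipsed 11.5; H(120°)/H(120°) eclipsed 3.8; H(240°)/CN(240°) eclipsed 4.8 → 20.1 kJ/mol.
I at 60° (staggered): Cl(0°)/I(60°) gauche 2.9; Cl(0°)/CN(300°) gauche 1.9 → 4.8 kJ/mol.
I at 120° (eclipsed): Cl(0°)/CN(0°) eclipsed 7.2; H(120°)/I(120°) eclipsed 7.8; H(240°)/H(240°) eclipsed 3.8 → 18.8 kJ/mol.
I at 180° (staggered): Cl(0°)/CN(60°) gauche 1.9 → 1.9 kJ/mol.
I at 240° (eclipsed): Cl(0°)/H(0°) eclipsed 5.0; H(120°)/CN(120°) eclipsed 4.8; H(240°)/I(240°) eclipsed 7.8 → 17.6 kJ/mol.
I at 300° (staggered): Cl(0°)/I(300°) gauche 2.9 → 2.9 kJ/mol.
The minimum (1.9 kJ/mol) occurs with I at 180°.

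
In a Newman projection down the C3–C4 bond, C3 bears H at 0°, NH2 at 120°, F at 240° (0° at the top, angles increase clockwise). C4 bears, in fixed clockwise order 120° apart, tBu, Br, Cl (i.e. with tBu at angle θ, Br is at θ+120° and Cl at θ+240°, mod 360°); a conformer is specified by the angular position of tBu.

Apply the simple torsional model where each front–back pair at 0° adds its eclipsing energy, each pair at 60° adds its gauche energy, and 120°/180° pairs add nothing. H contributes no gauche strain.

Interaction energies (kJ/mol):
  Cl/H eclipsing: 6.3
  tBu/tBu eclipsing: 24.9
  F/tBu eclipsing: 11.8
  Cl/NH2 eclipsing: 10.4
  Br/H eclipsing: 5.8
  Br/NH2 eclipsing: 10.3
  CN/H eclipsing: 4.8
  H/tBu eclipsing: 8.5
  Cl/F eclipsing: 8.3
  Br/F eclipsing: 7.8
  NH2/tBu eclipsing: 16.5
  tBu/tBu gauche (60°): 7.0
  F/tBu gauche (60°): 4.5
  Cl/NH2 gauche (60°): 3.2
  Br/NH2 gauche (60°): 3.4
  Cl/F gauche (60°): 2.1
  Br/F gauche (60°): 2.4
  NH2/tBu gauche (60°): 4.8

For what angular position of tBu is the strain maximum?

120°

tBu at 0° (eclipsed): H–tBu eclipsed, NH2–Br eclipsed, F–Cl eclipsed; 8.5 + 10.3 + 8.3 = 27.1 kJ/mol.
tBu at 60° (staggered): NH2–tBu gauche, NH2–Br gauche, F–Br gauche, F–Cl gauche; 4.8 + 3.4 + 2.4 + 2.1 = 12.7 kJ/mol.
tBu at 120° (eclipsed): H–Cl eclipsed, NH2–tBu eclipsed, F–Br eclipsed; 6.3 + 16.5 + 7.8 = 30.6 kJ/mol.
tBu at 180° (staggered): NH2–tBu gauche, NH2–Cl gauche, F–tBu gauche, F–Br gauche; 4.8 + 3.2 + 4.5 + 2.4 = 14.9 kJ/mol.
tBu at 240° (eclipsed): H–Br eclipsed, NH2–Cl eclipsed, F–tBu eclipsed; 5.8 + 10.4 + 11.8 = 28.0 kJ/mol.
tBu at 300° (staggered): NH2–Br gauche, NH2–Cl gauche, F–tBu gauche, F–Cl gauche; 3.4 + 3.2 + 4.5 + 2.1 = 13.2 kJ/mol.
The maximum (30.6 kJ/mol) occurs with tBu at 120°.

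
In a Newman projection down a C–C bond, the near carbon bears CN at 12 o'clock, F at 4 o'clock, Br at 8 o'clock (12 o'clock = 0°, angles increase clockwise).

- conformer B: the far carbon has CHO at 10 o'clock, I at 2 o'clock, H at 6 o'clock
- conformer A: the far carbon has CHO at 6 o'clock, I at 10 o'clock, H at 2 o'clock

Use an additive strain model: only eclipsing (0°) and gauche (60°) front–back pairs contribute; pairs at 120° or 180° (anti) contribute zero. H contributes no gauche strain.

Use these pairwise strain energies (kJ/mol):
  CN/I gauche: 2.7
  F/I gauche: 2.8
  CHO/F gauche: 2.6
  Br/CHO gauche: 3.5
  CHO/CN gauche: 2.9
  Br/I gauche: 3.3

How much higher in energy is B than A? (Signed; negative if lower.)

-0.2 kJ/mol

B (staggered): CN–CHO gauche, CN–I gauche, F–I gauche, Br–CHO gauche; 2.9 + 2.7 + 2.8 + 3.5 = 11.9 kJ/mol.
A (staggered): CN–I gauche, F–CHO gauche, Br–CHO gauche, Br–I gauche; 2.7 + 2.6 + 3.5 + 3.3 = 12.1 kJ/mol.
E(B) − E(A) = 11.9 − 12.1 = -0.2 kJ/mol.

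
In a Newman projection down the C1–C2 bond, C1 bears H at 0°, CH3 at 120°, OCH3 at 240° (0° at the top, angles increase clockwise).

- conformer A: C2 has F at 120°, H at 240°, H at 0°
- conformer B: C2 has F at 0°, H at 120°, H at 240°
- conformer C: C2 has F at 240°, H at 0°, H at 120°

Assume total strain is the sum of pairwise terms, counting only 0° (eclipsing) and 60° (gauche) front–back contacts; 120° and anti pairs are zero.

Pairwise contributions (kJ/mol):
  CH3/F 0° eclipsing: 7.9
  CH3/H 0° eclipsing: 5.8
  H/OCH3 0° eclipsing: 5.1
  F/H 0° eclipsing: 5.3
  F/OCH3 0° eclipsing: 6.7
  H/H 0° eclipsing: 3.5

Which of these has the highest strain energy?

A (eclipsed): H–H eclipsed, CH3–F eclipsed, OCH3–H eclipsed; 3.5 + 7.9 + 5.1 = 16.5 kJ/mol.
B (eclipsed): H–F eclipsed, CH3–H eclipsed, OCH3–H eclipsed; 5.3 + 5.8 + 5.1 = 16.2 kJ/mol.
C (eclipsed): H–H eclipsed, CH3–H eclipsed, OCH3–F eclipsed; 3.5 + 5.8 + 6.7 = 16.0 kJ/mol.
A has the highest total (16.5 kJ/mol).

A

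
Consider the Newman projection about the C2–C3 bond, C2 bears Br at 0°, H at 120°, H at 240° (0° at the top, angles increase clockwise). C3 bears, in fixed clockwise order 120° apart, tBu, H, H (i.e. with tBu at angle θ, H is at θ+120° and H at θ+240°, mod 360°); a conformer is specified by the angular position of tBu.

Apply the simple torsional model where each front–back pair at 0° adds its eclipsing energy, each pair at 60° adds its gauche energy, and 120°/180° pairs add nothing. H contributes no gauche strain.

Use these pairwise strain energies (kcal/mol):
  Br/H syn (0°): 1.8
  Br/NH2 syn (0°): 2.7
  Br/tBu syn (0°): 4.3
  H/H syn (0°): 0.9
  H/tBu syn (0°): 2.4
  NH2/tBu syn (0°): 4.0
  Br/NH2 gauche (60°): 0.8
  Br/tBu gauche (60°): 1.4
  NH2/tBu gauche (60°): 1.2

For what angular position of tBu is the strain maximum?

tBu at 0° is eclipsed. Br at 0° is eclipsed with tBu at 0° (4.3); H at 120° is eclipsed with H at 120° (0.9); H at 240° is eclipsed with H at 240° (0.9). Total 6.1 kcal/mol.
tBu at 60° is staggered. Br at 0° is gauche with tBu at 60° (1.4). Total 1.4 kcal/mol.
tBu at 120° is eclipsed. Br at 0° is eclipsed with H at 0° (1.8); H at 120° is eclipsed with tBu at 120° (2.4); H at 240° is eclipsed with H at 240° (0.9). Total 5.1 kcal/mol.
tBu at 180° (staggered): no non-H gauche contacts → 0.0 kcal/mol.
tBu at 240° is eclipsed. Br at 0° is eclipsed with H at 0° (1.8); H at 120° is eclipsed with H at 120° (0.9); H at 240° is eclipsed with tBu at 240° (2.4). Total 5.1 kcal/mol.
tBu at 300° is staggered. Br at 0° is gauche with tBu at 300° (1.4). Total 1.4 kcal/mol.
The maximum (6.1 kcal/mol) occurs with tBu at 0°.

0°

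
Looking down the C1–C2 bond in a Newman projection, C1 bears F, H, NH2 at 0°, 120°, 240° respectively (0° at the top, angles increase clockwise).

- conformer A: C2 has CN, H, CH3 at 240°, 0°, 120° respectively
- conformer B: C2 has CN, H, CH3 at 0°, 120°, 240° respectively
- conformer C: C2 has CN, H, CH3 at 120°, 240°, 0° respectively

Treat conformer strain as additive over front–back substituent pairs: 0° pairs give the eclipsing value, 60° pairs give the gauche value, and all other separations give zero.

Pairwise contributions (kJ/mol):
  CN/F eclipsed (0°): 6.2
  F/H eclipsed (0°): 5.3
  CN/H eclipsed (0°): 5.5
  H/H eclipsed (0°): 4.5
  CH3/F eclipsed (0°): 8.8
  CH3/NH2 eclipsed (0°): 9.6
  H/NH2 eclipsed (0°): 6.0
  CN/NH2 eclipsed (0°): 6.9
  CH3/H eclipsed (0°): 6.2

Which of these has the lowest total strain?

A

A (eclipsed): F–H eclipsed, H–CH3 eclipsed, NH2–CN eclipsed; 5.3 + 6.2 + 6.9 = 18.4 kJ/mol.
B (eclipsed): F–CN eclipsed, H–H eclipsed, NH2–CH3 eclipsed; 6.2 + 4.5 + 9.6 = 20.3 kJ/mol.
C (eclipsed): F–CH3 eclipsed, H–CN eclipsed, NH2–H eclipsed; 8.8 + 5.5 + 6.0 = 20.3 kJ/mol.
A has the lowest total (18.4 kJ/mol).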